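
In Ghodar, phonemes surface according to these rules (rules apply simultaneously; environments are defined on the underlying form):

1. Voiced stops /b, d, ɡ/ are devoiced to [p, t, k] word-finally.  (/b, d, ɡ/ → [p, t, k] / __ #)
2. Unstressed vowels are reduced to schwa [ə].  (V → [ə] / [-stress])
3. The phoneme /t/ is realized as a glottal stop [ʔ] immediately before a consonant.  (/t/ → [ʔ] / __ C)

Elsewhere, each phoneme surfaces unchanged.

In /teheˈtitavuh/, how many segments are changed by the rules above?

Segments that undergo a rule: /e/ → [ə] (rule 2); /e/ → [ə] (rule 2); /a/ → [ə] (rule 2); /u/ → [ə] (rule 2).
All other segments surface unchanged.

4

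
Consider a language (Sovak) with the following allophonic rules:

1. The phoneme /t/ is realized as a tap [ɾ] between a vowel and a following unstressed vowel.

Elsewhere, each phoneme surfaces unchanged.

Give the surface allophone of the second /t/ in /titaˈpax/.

/t/ (between /i/ and /a/) occurs between a vowel and a following unstressed vowel → [ɾ] by rule 1.

[ɾ]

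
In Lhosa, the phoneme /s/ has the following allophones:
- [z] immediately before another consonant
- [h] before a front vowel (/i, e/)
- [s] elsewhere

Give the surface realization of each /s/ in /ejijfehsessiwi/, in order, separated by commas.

Occurrence 1 (position 8): before a front vowel (/i, e/) → [h].
Occurrence 2 (position 10): immediately before another consonant → [z].
Occurrence 3 (position 11): before a front vowel (/i, e/) → [h].

[h], [z], [h]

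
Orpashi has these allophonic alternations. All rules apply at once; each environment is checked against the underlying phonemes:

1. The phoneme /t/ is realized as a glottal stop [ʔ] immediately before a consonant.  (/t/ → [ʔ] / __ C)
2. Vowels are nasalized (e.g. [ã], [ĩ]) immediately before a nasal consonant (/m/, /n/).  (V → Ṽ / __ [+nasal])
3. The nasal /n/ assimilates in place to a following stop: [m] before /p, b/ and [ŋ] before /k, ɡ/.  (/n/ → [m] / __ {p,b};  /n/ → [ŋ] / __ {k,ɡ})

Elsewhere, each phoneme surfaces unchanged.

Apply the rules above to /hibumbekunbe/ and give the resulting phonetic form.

/h/ stays [h].
/i/ — between /h/ and /b/; rule 2 does not apply here → [i].
/b/ (between /i/ and /u/): no rule targets it → [b].
/u/ (between /b/ and /m/): before a nasal consonant, so rule 2 applies → [ũ].
/m/ (between /u/ and /b/) is unaffected → [m].
/b/ stays [b].
/e/ (between /b/ and /k/) fails the environment for rule 2, so it stays [e].
/k/ (between /e/ and /u/): no rule targets it → [k].
/u/ (between /k/ and /n/) occurs before a nasal consonant → [ũ] by rule 2.
/n/ — between /u/ and /b/, before a labial or velar stop — surfaces as [m] (rule 3).
/b/ (between /n/ and /e/) is unaffected → [b].
/e/ — word-final; rule 2 does not apply here → [e].

[hibũmbekũmbe]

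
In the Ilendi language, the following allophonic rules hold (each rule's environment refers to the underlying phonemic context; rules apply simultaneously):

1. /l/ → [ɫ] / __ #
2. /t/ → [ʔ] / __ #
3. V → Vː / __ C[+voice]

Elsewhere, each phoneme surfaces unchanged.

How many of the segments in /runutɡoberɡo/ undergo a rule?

Segments that undergo a rule: /u/ → [uː] (rule 3); /o/ → [oː] (rule 3); /e/ → [eː] (rule 3).
All other segments surface unchanged.

3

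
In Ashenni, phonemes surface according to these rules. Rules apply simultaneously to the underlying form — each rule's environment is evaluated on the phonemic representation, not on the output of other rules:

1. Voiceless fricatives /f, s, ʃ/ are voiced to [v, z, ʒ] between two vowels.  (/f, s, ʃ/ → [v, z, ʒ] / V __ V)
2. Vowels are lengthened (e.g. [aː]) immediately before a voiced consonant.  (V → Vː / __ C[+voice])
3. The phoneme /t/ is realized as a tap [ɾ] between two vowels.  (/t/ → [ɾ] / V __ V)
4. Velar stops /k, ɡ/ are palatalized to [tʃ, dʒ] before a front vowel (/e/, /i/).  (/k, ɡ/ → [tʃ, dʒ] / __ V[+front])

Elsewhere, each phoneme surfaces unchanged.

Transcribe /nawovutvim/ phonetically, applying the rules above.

Rule 2 applies to /a/ (between /n/ and /w/: before a voiced consonant) → [aː].
/o/ (between /w/ and /v/) occurs before a voiced consonant → [oː] by rule 2.
/u/ (between /v/ and /t/): rule 2 targets it, but not before a voiced consonant → unchanged [u].
/t/ (between /u/ and /v/) is in the target of rule 3 but the environment (between two vowels) is not met → [t].
/i/ (between /v/ and /m/) occurs before a voiced consonant → [iː] by rule 2.

[naːwoːvutviːm]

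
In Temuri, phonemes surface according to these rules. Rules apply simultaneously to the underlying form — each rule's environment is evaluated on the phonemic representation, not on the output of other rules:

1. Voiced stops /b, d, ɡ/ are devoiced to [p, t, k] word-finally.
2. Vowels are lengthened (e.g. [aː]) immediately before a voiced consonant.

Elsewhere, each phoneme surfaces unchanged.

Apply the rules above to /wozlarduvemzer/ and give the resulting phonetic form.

/w/ — not in any rule's target class → [w].
/o/ (between /w/ and /z/): before a voiced consonant, so rule 2 applies → [oː].
/z/ — not in any rule's target class → [z].
/l/ (between /z/ and /a/) is unaffected → [l].
/a/ (between /l/ and /r/) occurs before a voiced consonant → [aː] by rule 2.
/r/ stays [r].
/d/ (between /r/ and /u/) is in the target of rule 1 but the environment (word-finally) is not met → [d].
Rule 2 applies to /u/ (between /d/ and /v/: before a voiced consonant) → [uː].
/v/ (between /u/ and /e/) is unaffected → [v].
Rule 2 applies to /e/ (between /v/ and /m/: before a voiced consonant) → [eː].
/m/ stays [m].
/z/ stays [z].
/e/ — between /z/ and /r/, before a voiced consonant — surfaces as [eː] (rule 2).
/r/ stays [r].

[woːzlaːrduːveːmzeːr]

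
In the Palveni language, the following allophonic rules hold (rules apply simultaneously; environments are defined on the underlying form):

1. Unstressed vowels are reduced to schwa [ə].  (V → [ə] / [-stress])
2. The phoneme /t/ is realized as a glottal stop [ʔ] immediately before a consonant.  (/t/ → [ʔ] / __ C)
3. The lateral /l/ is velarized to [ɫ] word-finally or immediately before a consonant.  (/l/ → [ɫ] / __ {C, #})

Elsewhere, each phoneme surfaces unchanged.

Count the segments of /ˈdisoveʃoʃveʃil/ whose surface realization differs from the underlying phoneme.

6

Segments that undergo a rule: /o/ → [ə] (rule 1); /e/ → [ə] (rule 1); /o/ → [ə] (rule 1); /e/ → [ə] (rule 1); /i/ → [ə] (rule 1); /l/ → [ɫ] (rule 3).
All other segments surface unchanged.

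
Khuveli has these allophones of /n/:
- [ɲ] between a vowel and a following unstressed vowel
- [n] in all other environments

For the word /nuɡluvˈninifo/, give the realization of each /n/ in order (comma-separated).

Occurrence 1 (position 1): no conditioning environment matches → elsewhere allophone [n].
Occurrence 2 (position 7): no conditioning environment matches → elsewhere allophone [n].
Occurrence 3 (position 9): between a vowel and a following unstressed vowel → [ɲ].

[n], [n], [ɲ]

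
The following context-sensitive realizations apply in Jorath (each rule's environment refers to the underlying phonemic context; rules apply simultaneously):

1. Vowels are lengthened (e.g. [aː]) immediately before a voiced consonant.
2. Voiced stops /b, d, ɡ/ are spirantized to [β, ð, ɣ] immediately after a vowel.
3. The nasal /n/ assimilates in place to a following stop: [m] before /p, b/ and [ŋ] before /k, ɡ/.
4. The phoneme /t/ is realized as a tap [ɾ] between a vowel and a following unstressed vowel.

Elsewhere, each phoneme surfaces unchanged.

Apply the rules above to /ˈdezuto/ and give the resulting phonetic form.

/d/ — word-initial; rule 2 does not apply here → [d].
/e/ — between /d/ and /z/, before a voiced consonant — surfaces as [eː] (rule 1).
/z/ — not in any rule's target class → [z].
/u/ (between /z/ and /t/) fails the environment for rule 1, so it stays [u].
/t/ (between /u/ and /o/) occurs between a vowel and a following unstressed vowel → [ɾ] by rule 4.
/o/ (word-final): rule 1 targets it, but not before a voiced consonant → unchanged [o].

[ˈdeːzuɾo]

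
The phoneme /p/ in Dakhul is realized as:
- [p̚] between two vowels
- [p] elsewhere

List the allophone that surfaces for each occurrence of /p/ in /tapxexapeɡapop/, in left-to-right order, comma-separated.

[p], [p̚], [p̚], [p]

Occurrence 1 (position 3): no conditioning environment matches → elsewhere allophone [p].
Occurrence 2 (position 8): between two vowels → [p̚].
Occurrence 3 (position 12): between two vowels → [p̚].
Occurrence 4 (position 14): no conditioning environment matches → elsewhere allophone [p].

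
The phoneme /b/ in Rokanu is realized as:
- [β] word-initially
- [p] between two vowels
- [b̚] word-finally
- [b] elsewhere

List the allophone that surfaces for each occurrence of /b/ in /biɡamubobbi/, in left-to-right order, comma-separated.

Occurrence 1 (position 1): word-initially → [β].
Occurrence 2 (position 7): between two vowels → [p].
Occurrence 3 (position 9): no conditioning environment matches → elsewhere allophone [b].
Occurrence 4 (position 10): no conditioning environment matches → elsewhere allophone [b].

[β], [p], [b], [b]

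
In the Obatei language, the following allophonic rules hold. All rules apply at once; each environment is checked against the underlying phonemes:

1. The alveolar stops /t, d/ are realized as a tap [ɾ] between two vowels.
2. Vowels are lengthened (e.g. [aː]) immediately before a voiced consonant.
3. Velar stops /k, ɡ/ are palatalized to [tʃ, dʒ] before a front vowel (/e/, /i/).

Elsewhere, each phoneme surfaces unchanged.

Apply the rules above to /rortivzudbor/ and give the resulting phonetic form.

[roːrtiːvzuːdboːr]

/r/ stays [r].
/o/ meets the environment for rule 2 (before a voiced consonant) → [oː].
/r/ — not in any rule's target class → [r].
/t/ (between /r/ and /i/) fails the environment for rule 1, so it stays [t].
/i/ — between /t/ and /v/, before a voiced consonant — surfaces as [iː] (rule 2).
/v/ (between /i/ and /z/) is unaffected → [v].
/z/ (between /v/ and /u/) is unaffected → [z].
/u/ (between /z/ and /d/): before a voiced consonant, so rule 2 applies → [uː].
/d/ (between /u/ and /b/) is in the target of rule 1 but the environment (between two vowels) is not met → [d].
/b/ (between /d/ and /o/): no rule targets it → [b].
/o/ (between /b/ and /r/) occurs before a voiced consonant → [oː] by rule 2.
/r/ — not in any rule's target class → [r].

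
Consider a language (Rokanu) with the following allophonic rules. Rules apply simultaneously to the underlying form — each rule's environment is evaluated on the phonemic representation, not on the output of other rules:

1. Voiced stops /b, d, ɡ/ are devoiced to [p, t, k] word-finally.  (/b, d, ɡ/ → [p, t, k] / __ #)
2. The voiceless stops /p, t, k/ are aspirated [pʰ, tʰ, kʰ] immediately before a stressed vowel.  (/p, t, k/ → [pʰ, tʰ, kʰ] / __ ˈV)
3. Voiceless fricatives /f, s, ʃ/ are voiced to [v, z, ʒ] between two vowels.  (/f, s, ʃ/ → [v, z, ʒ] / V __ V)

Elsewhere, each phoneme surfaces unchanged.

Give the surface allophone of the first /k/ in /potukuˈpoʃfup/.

/k/ (between /u/ and /u/) fails the environment for rule 2, so it stays [k].

[k]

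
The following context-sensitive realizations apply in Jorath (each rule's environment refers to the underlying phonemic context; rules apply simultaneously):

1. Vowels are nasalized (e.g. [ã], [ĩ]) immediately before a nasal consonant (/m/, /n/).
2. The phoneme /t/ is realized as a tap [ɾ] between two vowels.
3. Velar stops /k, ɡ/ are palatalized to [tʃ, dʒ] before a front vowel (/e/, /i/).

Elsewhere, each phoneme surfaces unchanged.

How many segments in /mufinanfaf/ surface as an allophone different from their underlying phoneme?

2

Segments that undergo a rule: /i/ → [ĩ] (rule 1); /a/ → [ã] (rule 1).
All other segments surface unchanged.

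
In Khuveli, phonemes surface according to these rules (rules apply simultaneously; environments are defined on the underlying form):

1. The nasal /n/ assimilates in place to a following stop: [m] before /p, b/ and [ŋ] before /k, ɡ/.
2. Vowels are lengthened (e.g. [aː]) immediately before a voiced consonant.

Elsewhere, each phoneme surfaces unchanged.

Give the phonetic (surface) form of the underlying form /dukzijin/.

[dukziːjiːn]

/u/ (between /d/ and /k/) fails the environment for rule 2, so it stays [u].
/i/ (between /z/ and /j/): before a voiced consonant, so rule 2 applies → [iː].
/i/ — between /j/ and /n/, before a voiced consonant — surfaces as [iː] (rule 2).
/n/ (word-final) fails the environment for rule 1, so it stays [n].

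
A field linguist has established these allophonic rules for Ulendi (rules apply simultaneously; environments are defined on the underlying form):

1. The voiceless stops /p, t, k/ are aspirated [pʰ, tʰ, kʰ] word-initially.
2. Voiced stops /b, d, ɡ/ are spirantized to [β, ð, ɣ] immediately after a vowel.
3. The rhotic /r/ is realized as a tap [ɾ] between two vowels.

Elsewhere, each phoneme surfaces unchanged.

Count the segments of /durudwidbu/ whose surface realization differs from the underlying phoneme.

3

Segments that undergo a rule: /r/ → [ɾ] (rule 3); /d/ → [ð] (rule 2); /d/ → [ð] (rule 2).
All other segments surface unchanged.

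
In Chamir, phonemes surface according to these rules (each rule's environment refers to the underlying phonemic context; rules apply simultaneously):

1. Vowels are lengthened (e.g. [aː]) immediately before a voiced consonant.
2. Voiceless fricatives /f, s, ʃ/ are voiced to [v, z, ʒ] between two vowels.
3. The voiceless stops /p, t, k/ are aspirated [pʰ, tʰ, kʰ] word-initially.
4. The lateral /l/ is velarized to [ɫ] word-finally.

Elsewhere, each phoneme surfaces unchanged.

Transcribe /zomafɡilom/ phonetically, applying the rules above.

/o/ (between /z/ and /m/) occurs before a voiced consonant → [oː] by rule 1.
/a/ (between /m/ and /f/) fails the environment for rule 1, so it stays [a].
/f/ — between /a/ and /ɡ/; rule 2 does not apply here → [f].
/i/ — between /ɡ/ and /l/, before a voiced consonant — surfaces as [iː] (rule 1).
/l/ — between /i/ and /o/; rule 4 does not apply here → [l].
Rule 1 applies to /o/ (between /l/ and /m/: before a voiced consonant) → [oː].

[zoːmafɡiːloːm]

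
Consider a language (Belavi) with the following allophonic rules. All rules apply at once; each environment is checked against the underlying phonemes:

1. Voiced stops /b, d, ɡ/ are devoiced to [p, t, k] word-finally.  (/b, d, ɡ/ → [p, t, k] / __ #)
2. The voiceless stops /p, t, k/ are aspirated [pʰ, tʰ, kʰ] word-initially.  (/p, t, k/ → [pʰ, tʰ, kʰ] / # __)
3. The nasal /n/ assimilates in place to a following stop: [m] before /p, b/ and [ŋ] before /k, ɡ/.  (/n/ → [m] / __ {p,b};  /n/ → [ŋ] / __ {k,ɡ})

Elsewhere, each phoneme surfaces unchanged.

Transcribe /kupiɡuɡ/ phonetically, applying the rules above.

[kʰupiɡuk]

/k/ — word-initial, word-initially — surfaces as [kʰ] (rule 2).
/p/ (between /u/ and /i/) is in the target of rule 2 but the environment (word-initially) is not met → [p].
/ɡ/ (between /i/ and /u/): rule 1 targets it, but not word-finally → unchanged [ɡ].
Rule 1 applies to /ɡ/ (word-final: word-finally) → [k].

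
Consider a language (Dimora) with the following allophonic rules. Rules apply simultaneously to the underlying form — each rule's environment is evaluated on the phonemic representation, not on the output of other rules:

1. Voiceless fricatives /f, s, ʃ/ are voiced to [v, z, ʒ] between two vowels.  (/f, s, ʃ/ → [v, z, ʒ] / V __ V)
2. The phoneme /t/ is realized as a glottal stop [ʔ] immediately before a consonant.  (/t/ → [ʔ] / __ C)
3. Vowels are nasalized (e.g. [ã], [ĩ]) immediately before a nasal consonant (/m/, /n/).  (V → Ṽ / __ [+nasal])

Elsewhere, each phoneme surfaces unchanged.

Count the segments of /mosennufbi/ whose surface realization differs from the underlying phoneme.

2

Segments that undergo a rule: /s/ → [z] (rule 1); /e/ → [ẽ] (rule 3).
All other segments surface unchanged.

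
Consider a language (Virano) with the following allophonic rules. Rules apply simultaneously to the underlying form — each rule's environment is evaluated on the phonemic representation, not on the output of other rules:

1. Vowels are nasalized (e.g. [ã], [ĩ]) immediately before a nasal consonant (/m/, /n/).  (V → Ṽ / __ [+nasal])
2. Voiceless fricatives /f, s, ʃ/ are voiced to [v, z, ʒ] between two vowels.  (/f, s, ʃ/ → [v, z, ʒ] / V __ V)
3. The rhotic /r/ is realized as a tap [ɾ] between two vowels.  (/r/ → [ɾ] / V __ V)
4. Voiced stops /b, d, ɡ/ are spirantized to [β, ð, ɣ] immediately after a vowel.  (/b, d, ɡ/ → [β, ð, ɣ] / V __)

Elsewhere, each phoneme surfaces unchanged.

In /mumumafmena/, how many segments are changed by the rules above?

3

Segments that undergo a rule: /u/ → [ũ] (rule 1); /u/ → [ũ] (rule 1); /e/ → [ẽ] (rule 1).
All other segments surface unchanged.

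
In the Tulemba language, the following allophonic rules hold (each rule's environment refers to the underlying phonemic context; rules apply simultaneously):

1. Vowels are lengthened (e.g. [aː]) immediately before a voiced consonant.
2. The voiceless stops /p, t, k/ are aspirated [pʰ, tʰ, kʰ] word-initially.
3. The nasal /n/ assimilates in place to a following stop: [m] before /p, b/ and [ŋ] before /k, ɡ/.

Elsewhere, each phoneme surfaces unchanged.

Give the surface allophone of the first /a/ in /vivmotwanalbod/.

/a/ meets the environment for rule 1 (before a voiced consonant) → [aː].

[aː]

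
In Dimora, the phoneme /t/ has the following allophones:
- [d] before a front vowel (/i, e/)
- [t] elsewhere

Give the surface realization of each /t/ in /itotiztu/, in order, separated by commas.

[t], [d], [t]

Occurrence 1 (position 2): no conditioning environment matches → elsewhere allophone [t].
Occurrence 2 (position 4): before a front vowel (/i, e/) → [d].
Occurrence 3 (position 7): no conditioning environment matches → elsewhere allophone [t].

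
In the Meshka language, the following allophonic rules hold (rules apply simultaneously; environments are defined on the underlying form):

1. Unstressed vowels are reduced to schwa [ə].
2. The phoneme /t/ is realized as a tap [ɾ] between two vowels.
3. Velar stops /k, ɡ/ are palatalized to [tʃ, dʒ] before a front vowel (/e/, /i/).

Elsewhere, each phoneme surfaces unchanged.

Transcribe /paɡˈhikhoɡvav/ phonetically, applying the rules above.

/p/ — not in any rule's target class → [p].
/a/ (between /p/ and /ɡ/): in an unstressed syllable, so rule 1 applies → [ə].
/ɡ/ (between /a/ and /h/) is in the target of rule 3 but the environment (before a front vowel) is not met → [ɡ].
/h/ (between /ɡ/ and /i/): no rule targets it → [h].
/i/ (between /h/ and /k/) is in the target of rule 1 but the environment (in an unstressed syllable) is not met → [i].
/k/ — between /i/ and /h/; rule 3 does not apply here → [k].
/h/ stays [h].
/o/ (between /h/ and /ɡ/): in an unstressed syllable, so rule 1 applies → [ə].
/ɡ/ (between /o/ and /v/) is in the target of rule 3 but the environment (before a front vowel) is not met → [ɡ].
/v/ (between /ɡ/ and /a/): no rule targets it → [v].
/a/ (between /v/ and /v/) occurs in an unstressed syllable → [ə] by rule 1.
/v/ — not in any rule's target class → [v].

[pəɡˈhikhəɡvəv]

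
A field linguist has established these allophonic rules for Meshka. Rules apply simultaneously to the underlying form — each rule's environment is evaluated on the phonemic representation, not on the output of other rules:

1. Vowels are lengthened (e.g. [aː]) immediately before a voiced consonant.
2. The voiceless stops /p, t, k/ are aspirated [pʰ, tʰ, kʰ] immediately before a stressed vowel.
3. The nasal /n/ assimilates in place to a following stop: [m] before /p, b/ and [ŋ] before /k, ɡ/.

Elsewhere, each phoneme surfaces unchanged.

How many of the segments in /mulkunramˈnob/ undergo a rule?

Segments that undergo a rule: /u/ → [uː] (rule 1); /u/ → [uː] (rule 1); /a/ → [aː] (rule 1); /o/ → [oː] (rule 1).
All other segments surface unchanged.

4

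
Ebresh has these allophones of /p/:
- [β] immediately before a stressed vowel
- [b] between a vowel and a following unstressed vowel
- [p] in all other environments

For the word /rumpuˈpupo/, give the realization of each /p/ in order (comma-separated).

[p], [β], [b]

Occurrence 1 (position 4): no conditioning environment matches → elsewhere allophone [p].
Occurrence 2 (position 6): immediately before a stressed vowel → [β].
Occurrence 3 (position 8): between a vowel and a following unstressed vowel → [b].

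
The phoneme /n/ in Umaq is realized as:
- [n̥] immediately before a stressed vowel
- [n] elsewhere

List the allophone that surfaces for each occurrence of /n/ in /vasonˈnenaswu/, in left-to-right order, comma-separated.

Occurrence 1 (position 5): no conditioning environment matches → elsewhere allophone [n].
Occurrence 2 (position 6): immediately before a stressed vowel → [n̥].
Occurrence 3 (position 8): no conditioning environment matches → elsewhere allophone [n].

[n], [n̥], [n]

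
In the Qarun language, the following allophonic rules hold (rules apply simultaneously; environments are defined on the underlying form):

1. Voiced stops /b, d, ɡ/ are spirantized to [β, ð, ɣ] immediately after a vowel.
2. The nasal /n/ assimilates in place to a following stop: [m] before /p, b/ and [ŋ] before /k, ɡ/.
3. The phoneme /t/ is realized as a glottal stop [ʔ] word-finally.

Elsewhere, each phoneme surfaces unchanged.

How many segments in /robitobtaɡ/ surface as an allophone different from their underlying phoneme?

3

Segments that undergo a rule: /b/ → [β] (rule 1); /b/ → [β] (rule 1); /ɡ/ → [ɣ] (rule 1).
All other segments surface unchanged.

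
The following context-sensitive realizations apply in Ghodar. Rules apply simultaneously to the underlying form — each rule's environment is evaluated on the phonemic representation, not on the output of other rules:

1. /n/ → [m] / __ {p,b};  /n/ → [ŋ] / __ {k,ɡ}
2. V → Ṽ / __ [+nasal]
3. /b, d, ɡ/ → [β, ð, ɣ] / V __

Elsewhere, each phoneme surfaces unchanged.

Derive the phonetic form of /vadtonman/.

/a/ (between /v/ and /d/) fails the environment for rule 2, so it stays [a].
/d/ — between /a/ and /t/, immediately after a vowel — surfaces as [ð] (rule 3).
/o/ (between /t/ and /n/) occurs before a nasal consonant → [õ] by rule 2.
/n/ (between /o/ and /m/) is in the target of rule 1 but the environment (before a labial or velar stop) is not met → [n].
/a/ (between /m/ and /n/) occurs before a nasal consonant → [ã] by rule 2.
/n/ (word-final) is in the target of rule 1 but the environment (before a labial or velar stop) is not met → [n].

[vaðtõnmãn]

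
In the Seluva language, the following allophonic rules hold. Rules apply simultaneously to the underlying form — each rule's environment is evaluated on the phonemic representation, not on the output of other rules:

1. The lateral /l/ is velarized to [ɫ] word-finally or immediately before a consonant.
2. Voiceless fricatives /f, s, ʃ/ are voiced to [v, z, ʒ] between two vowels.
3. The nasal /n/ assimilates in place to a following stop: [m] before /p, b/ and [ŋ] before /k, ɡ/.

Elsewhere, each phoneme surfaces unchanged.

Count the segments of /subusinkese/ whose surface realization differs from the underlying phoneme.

3

Segments that undergo a rule: /s/ → [z] (rule 2); /n/ → [ŋ] (rule 3); /s/ → [z] (rule 2).
All other segments surface unchanged.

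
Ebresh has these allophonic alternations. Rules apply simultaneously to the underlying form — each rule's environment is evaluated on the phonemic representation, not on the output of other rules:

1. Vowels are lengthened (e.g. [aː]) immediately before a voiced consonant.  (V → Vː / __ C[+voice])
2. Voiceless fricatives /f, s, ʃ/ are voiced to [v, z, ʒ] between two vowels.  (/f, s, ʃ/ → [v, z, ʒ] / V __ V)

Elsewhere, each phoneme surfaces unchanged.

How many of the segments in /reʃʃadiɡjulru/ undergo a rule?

3

Segments that undergo a rule: /a/ → [aː] (rule 1); /i/ → [iː] (rule 1); /u/ → [uː] (rule 1).
All other segments surface unchanged.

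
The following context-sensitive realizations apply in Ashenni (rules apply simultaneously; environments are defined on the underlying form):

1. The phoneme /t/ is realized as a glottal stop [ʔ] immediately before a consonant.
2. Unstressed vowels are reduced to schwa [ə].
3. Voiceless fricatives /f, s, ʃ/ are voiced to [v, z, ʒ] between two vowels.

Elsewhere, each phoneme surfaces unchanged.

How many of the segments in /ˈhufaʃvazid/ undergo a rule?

Segments that undergo a rule: /f/ → [v] (rule 3); /a/ → [ə] (rule 2); /a/ → [ə] (rule 2); /i/ → [ə] (rule 2).
All other segments surface unchanged.

4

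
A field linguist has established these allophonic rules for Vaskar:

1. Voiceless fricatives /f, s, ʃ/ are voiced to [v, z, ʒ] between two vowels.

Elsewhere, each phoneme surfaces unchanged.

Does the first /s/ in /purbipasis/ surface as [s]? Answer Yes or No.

Rule 1 applies to /s/ (between /a/ and /i/: between two vowels) → [z].
The actual realization is [z], not [s].

No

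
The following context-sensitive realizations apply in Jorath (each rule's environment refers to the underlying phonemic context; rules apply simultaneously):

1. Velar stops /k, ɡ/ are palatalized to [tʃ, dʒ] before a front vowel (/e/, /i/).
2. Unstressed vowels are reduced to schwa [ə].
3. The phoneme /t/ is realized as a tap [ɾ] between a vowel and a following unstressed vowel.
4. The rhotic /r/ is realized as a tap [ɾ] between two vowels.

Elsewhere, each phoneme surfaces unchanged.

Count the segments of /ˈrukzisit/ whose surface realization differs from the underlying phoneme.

2

Segments that undergo a rule: /i/ → [ə] (rule 2); /i/ → [ə] (rule 2).
All other segments surface unchanged.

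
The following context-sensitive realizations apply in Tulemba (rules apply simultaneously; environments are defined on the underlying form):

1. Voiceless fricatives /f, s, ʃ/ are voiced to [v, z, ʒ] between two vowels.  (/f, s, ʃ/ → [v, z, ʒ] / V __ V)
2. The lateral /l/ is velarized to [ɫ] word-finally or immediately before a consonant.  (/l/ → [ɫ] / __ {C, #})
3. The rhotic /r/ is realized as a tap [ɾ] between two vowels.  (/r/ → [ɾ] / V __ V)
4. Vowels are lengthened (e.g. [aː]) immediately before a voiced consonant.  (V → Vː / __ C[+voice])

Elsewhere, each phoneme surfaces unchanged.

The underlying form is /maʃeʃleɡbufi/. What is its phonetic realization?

[maʒeʃleːɡbuvi]

/m/ (word-initial): no rule targets it → [m].
/a/ — between /m/ and /ʃ/; rule 4 does not apply here → [a].
/ʃ/ meets the environment for rule 1 (between two vowels) → [ʒ].
/e/ (between /ʃ/ and /ʃ/): rule 4 targets it, but not before a voiced consonant → unchanged [e].
/ʃ/ (between /e/ and /l/) fails the environment for rule 1, so it stays [ʃ].
/l/ (between /ʃ/ and /e/) fails the environment for rule 2, so it stays [l].
/e/ meets the environment for rule 4 (before a voiced consonant) → [eː].
/ɡ/ stays [ɡ].
/b/ (between /ɡ/ and /u/) is unaffected → [b].
/u/ (between /b/ and /f/): rule 4 targets it, but not before a voiced consonant → unchanged [u].
/f/ (between /u/ and /i/) occurs between two vowels → [v] by rule 1.
/i/ — word-final; rule 4 does not apply here → [i].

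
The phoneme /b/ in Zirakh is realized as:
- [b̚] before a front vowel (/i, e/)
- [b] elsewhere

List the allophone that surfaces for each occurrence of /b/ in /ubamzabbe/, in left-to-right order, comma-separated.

Occurrence 1 (position 2): no conditioning environment matches → elsewhere allophone [b].
Occurrence 2 (position 7): no conditioning environment matches → elsewhere allophone [b].
Occurrence 3 (position 8): before a front vowel (/i, e/) → [b̚].

[b], [b], [b̚]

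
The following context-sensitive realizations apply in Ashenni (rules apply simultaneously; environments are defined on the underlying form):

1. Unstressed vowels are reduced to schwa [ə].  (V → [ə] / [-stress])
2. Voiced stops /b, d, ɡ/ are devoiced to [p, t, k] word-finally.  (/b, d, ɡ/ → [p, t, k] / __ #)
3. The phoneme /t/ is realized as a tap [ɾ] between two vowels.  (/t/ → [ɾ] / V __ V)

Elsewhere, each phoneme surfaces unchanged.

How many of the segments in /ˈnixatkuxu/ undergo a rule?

Segments that undergo a rule: /a/ → [ə] (rule 1); /u/ → [ə] (rule 1); /u/ → [ə] (rule 1).
All other segments surface unchanged.

3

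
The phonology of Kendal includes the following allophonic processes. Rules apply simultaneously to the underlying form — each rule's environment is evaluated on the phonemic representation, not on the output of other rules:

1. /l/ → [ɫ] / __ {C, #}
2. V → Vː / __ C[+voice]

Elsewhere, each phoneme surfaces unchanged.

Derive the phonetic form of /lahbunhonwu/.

[lahbuːnhoːnwu]

/l/ (word-initial) is in the target of rule 1 but the environment (word-finally or immediately before a consonant) is not met → [l].
/a/ (between /l/ and /h/) is in the target of rule 2 but the environment (before a voiced consonant) is not met → [a].
/u/ — between /b/ and /n/, before a voiced consonant — surfaces as [uː] (rule 2).
/o/ meets the environment for rule 2 (before a voiced consonant) → [oː].
/u/ (word-final) fails the environment for rule 2, so it stays [u].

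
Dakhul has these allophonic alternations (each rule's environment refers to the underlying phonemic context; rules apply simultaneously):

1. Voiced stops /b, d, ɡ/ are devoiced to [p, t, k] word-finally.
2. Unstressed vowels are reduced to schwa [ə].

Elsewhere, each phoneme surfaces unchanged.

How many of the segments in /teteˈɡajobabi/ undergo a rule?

Segments that undergo a rule: /e/ → [ə] (rule 2); /e/ → [ə] (rule 2); /o/ → [ə] (rule 2); /a/ → [ə] (rule 2); /i/ → [ə] (rule 2).
All other segments surface unchanged.

5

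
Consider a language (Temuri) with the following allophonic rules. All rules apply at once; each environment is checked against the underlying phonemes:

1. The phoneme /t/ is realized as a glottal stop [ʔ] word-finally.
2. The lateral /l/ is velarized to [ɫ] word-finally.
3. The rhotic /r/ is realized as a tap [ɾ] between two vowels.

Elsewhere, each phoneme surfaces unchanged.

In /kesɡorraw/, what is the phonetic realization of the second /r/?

[r]

/r/ (between /r/ and /a/) is in the target of rule 3 but the environment (between two vowels) is not met → [r].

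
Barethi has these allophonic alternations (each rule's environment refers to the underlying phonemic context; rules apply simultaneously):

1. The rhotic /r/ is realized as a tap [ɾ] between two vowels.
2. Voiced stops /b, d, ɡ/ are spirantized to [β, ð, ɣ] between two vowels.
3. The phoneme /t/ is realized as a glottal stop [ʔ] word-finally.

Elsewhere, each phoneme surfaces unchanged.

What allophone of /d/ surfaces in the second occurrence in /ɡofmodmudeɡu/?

/d/ (between /u/ and /e/) occurs between two vowels → [ð] by rule 2.

[ð]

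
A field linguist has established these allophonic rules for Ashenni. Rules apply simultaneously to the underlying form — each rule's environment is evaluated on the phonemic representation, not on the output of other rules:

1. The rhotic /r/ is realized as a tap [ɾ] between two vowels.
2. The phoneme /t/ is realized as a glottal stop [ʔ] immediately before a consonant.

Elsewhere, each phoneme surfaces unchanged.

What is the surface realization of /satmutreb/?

/s/ (word-initial) is unaffected → [s].
/a/ stays [a].
/t/ — between /a/ and /m/, immediately before a consonant — surfaces as [ʔ] (rule 2).
/m/ stays [m].
/u/ stays [u].
/t/ — between /u/ and /r/, immediately before a consonant — surfaces as [ʔ] (rule 2).
/r/ (between /t/ and /e/): rule 1 targets it, but not between two vowels → unchanged [r].
/e/ — not in any rule's target class → [e].
/b/ (word-final) is unaffected → [b].

[saʔmuʔreb]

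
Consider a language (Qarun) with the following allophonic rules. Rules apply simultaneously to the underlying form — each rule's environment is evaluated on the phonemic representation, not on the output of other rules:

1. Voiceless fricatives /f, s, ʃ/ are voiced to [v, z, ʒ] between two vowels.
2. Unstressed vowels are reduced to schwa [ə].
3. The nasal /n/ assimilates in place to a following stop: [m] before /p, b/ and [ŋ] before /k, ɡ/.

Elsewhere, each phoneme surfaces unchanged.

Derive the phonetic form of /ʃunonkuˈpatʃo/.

[ʃənəŋkəˈpatʃə]

/ʃ/ (word-initial): rule 1 targets it, but not between two vowels → unchanged [ʃ].
/u/ meets the environment for rule 2 (in an unstressed syllable) → [ə].
/n/ (between /u/ and /o/) is in the target of rule 3 but the environment (before a labial or velar stop) is not met → [n].
/o/ meets the environment for rule 2 (in an unstressed syllable) → [ə].
/n/ — between /o/ and /k/, before a labial or velar stop — surfaces as [ŋ] (rule 3).
/k/ (between /n/ and /u/) is unaffected → [k].
/u/ (between /k/ and /p/) occurs in an unstressed syllable → [ə] by rule 2.
/p/ stays [p].
/a/ (between /p/ and /t/) is in the target of rule 2 but the environment (in an unstressed syllable) is not met → [a].
/t/ stays [t].
/ʃ/ (between /t/ and /o/) fails the environment for rule 1, so it stays [ʃ].
Rule 2 applies to /o/ (word-final: in an unstressed syllable) → [ə].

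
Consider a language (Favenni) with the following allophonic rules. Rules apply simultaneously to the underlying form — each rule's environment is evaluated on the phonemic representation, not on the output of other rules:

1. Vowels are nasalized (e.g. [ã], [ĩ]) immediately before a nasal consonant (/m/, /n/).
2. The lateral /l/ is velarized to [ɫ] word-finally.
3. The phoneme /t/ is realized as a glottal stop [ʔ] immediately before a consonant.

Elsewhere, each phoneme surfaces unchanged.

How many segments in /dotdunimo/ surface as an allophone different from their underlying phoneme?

Segments that undergo a rule: /t/ → [ʔ] (rule 3); /u/ → [ũ] (rule 1); /i/ → [ĩ] (rule 1).
All other segments surface unchanged.

3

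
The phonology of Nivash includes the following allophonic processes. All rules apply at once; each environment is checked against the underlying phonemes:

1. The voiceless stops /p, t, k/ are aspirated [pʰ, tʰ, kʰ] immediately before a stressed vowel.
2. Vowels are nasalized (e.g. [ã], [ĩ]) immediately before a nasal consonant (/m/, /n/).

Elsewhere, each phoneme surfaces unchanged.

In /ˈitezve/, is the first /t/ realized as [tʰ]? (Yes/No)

/t/ (between /i/ and /e/) is in the target of rule 1 but the environment (immediately before a stressed vowel) is not met → [t].
The actual realization is [t], not [tʰ].

No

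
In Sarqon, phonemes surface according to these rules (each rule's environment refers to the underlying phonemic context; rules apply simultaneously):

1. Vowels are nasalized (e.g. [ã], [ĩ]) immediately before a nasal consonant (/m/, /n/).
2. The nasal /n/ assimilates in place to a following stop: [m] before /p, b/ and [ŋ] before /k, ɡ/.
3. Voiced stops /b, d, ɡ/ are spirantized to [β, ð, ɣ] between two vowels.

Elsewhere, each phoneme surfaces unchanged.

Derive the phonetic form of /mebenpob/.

/m/ (word-initial): no rule targets it → [m].
/e/ (between /m/ and /b/): rule 1 targets it, but not before a nasal consonant → unchanged [e].
/b/ meets the environment for rule 3 (between two vowels) → [β].
Rule 1 applies to /e/ (between /b/ and /n/: before a nasal consonant) → [ẽ].
/n/ — between /e/ and /p/, before a labial or velar stop — surfaces as [m] (rule 2).
/p/ (between /n/ and /o/): no rule targets it → [p].
/o/ (between /p/ and /b/) is in the target of rule 1 but the environment (before a nasal consonant) is not met → [o].
/b/ (word-final): rule 3 targets it, but not between two vowels → unchanged [b].

[meβẽmpob]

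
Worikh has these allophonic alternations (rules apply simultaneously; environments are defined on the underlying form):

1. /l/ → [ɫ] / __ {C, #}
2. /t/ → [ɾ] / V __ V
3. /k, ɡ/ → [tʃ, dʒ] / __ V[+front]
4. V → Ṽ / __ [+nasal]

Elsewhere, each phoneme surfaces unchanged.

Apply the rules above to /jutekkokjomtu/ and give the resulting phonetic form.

[juɾekkokjõmtu]

/j/ — not in any rule's target class → [j].
/u/ — between /j/ and /t/; rule 4 does not apply here → [u].
/t/ — between /u/ and /e/, between two vowels — surfaces as [ɾ] (rule 2).
/e/ (between /t/ and /k/): rule 4 targets it, but not before a nasal consonant → unchanged [e].
/k/ (between /e/ and /k/) is in the target of rule 3 but the environment (before a front vowel) is not met → [k].
/k/ — between /k/ and /o/; rule 3 does not apply here → [k].
/o/ (between /k/ and /k/): rule 4 targets it, but not before a nasal consonant → unchanged [o].
/k/ (between /o/ and /j/): rule 3 targets it, but not before a front vowel → unchanged [k].
/j/ — not in any rule's target class → [j].
/o/ (between /j/ and /m/): before a nasal consonant, so rule 4 applies → [õ].
/m/ — not in any rule's target class → [m].
/t/ (between /m/ and /u/) fails the environment for rule 2, so it stays [t].
/u/ (word-final) is in the target of rule 4 but the environment (before a nasal consonant) is not met → [u].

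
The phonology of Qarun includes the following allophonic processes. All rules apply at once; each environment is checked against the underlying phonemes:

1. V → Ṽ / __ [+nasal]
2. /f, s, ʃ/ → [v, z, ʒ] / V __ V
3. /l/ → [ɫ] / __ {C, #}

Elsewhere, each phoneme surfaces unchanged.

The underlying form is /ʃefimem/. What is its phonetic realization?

[ʃevĩmẽm]

/ʃ/ — word-initial; rule 2 does not apply here → [ʃ].
/e/ (between /ʃ/ and /f/) is in the target of rule 1 but the environment (before a nasal consonant) is not met → [e].
Rule 2 applies to /f/ (between /e/ and /i/: between two vowels) → [v].
Rule 1 applies to /i/ (between /f/ and /m/: before a nasal consonant) → [ĩ].
/m/ stays [m].
/e/ — between /m/ and /m/, before a nasal consonant — surfaces as [ẽ] (rule 1).
/m/ (word-final) is unaffected → [m].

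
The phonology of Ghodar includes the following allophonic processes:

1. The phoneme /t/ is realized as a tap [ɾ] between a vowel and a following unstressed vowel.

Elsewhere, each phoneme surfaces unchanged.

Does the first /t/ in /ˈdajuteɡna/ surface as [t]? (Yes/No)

/t/ (between /u/ and /e/) occurs between a vowel and a following unstressed vowel → [ɾ] by rule 1.
The actual realization is [ɾ], not [t].

No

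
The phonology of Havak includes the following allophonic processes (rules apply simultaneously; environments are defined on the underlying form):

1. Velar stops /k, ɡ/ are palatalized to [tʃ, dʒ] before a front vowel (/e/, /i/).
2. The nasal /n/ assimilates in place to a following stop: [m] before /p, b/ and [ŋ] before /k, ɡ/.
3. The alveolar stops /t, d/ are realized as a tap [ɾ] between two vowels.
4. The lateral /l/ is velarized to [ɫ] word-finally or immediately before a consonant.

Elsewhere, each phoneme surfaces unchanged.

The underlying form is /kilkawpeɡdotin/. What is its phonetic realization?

/k/ (word-initial) occurs before a front vowel → [tʃ] by rule 1.
/i/ stays [i].
Rule 4 applies to /l/ (between /i/ and /k/: word-finally or immediately before a consonant) → [ɫ].
/k/ (between /l/ and /a/) is in the target of rule 1 but the environment (before a front vowel) is not met → [k].
/a/ (between /k/ and /w/): no rule targets it → [a].
/w/ stays [w].
/p/ (between /w/ and /e/) is unaffected → [p].
/e/ (between /p/ and /ɡ/): no rule targets it → [e].
/ɡ/ (between /e/ and /d/) fails the environment for rule 1, so it stays [ɡ].
/d/ (between /ɡ/ and /o/): rule 3 targets it, but not between two vowels → unchanged [d].
/o/ — not in any rule's target class → [o].
/t/ (between /o/ and /i/) occurs between two vowels → [ɾ] by rule 3.
/i/ — not in any rule's target class → [i].
/n/ (word-final) is in the target of rule 2 but the environment (before a labial or velar stop) is not met → [n].

[tʃiɫkawpeɡdoɾin]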